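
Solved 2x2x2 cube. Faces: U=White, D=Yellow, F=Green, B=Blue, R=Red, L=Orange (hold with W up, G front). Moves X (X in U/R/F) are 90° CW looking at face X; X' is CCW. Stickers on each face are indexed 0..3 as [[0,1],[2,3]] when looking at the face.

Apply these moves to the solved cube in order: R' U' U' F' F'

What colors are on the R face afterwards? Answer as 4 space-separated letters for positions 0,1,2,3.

Answer: O O R R

Derivation:
After move 1 (R'): R=RRRR U=WBWB F=GWGW D=YGYG B=YBYB
After move 2 (U'): U=BBWW F=OOGW R=GWRR B=RRYB L=YBOO
After move 3 (U'): U=BWBW F=YBGW R=OORR B=GWYB L=RROO
After move 4 (F'): F=BWYG U=BWOR R=GOYR D=ROYG L=RWOB
After move 5 (F'): F=WGBY U=BWGY R=OORR D=WBYG L=RROO
Query: R face = OORR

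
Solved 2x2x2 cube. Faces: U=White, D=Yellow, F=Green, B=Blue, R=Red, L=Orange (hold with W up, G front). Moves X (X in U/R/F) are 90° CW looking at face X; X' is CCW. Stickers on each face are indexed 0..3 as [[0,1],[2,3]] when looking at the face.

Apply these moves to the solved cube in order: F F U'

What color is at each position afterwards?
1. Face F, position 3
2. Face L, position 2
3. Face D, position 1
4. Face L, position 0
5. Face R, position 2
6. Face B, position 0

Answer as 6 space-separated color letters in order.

Answer: G O W B O O

Derivation:
After move 1 (F): F=GGGG U=WWOO R=WRWR D=RRYY L=OYOY
After move 2 (F): F=GGGG U=WWYY R=OROR D=WWYY L=OROR
After move 3 (U'): U=WYWY F=ORGG R=GGOR B=ORBB L=BBOR
Query 1: F[3] = G
Query 2: L[2] = O
Query 3: D[1] = W
Query 4: L[0] = B
Query 5: R[2] = O
Query 6: B[0] = O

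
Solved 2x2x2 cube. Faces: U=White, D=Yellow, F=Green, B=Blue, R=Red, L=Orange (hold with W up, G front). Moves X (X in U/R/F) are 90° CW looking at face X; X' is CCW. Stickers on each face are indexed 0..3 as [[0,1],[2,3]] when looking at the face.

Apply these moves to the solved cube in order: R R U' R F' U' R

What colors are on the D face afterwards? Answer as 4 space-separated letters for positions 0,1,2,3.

Answer: B Y Y G

Derivation:
After move 1 (R): R=RRRR U=WGWG F=GYGY D=YBYB B=WBWB
After move 2 (R): R=RRRR U=WYWY F=GBGB D=YWYW B=GBGB
After move 3 (U'): U=YYWW F=OOGB R=GBRR B=RRGB L=GBOO
After move 4 (R): R=RGRB U=YOWB F=OWGW D=YGYR B=WRYB
After move 5 (F'): F=WWOG U=YORR R=GGYB D=BOYR L=GBOW
After move 6 (U'): U=ORYR F=GBOG R=WWYB B=GGYB L=WROW
After move 7 (R): R=YWBW U=OBYG F=GOOR D=BYYG B=RGRB
Query: D face = BYYG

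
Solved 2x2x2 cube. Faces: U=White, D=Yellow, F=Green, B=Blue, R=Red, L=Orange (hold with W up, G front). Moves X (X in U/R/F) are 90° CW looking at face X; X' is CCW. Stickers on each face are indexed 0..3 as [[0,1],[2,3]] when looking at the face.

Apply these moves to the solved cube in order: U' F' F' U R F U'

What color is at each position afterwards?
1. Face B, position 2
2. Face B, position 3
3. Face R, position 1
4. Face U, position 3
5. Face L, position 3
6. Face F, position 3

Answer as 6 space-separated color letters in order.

After move 1 (U'): U=WWWW F=OOGG R=GGRR B=RRBB L=BBOO
After move 2 (F'): F=OGOG U=WWGR R=YGYR D=BOYY L=BWOW
After move 3 (F'): F=GGOO U=WWYY R=OGBR D=WWYY L=BROG
After move 4 (U): U=YWYW F=OGOO R=RRBR B=BRBB L=GGOG
After move 5 (R): R=BRRR U=YGYO F=OWOY D=WBYB B=WRWB
After move 6 (F): F=OOYW U=YGGG R=YROR D=RBYB L=GWOB
After move 7 (U'): U=GGYG F=GWYW R=OOOR B=YRWB L=WROB
Query 1: B[2] = W
Query 2: B[3] = B
Query 3: R[1] = O
Query 4: U[3] = G
Query 5: L[3] = B
Query 6: F[3] = W

Answer: W B O G B W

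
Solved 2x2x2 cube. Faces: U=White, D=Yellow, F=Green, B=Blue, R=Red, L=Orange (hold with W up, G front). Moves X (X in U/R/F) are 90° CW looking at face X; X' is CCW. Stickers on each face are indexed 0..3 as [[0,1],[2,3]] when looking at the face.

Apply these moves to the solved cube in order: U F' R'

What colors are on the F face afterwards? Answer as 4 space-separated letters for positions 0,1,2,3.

Answer: R W R R

Derivation:
After move 1 (U): U=WWWW F=RRGG R=BBRR B=OOBB L=GGOO
After move 2 (F'): F=RGRG U=WWBR R=YBYR D=GOYY L=GWOW
After move 3 (R'): R=BRYY U=WBBO F=RWRR D=GGYG B=YOOB
Query: F face = RWRR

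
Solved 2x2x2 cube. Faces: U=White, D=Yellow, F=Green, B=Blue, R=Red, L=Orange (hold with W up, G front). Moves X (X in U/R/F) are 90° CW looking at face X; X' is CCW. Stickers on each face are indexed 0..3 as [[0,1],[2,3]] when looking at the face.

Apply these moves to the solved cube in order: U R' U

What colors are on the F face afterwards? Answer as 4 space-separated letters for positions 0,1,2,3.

After move 1 (U): U=WWWW F=RRGG R=BBRR B=OOBB L=GGOO
After move 2 (R'): R=BRBR U=WBWO F=RWGW D=YRYG B=YOYB
After move 3 (U): U=WWOB F=BRGW R=YOBR B=GGYB L=RWOO
Query: F face = BRGW

Answer: B R G W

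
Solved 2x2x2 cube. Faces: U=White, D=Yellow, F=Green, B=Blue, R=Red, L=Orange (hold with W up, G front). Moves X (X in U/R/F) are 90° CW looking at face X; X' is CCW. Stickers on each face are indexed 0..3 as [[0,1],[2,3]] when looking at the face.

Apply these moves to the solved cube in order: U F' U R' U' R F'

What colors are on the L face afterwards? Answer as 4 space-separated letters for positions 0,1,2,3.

Answer: Y W O B

Derivation:
After move 1 (U): U=WWWW F=RRGG R=BBRR B=OOBB L=GGOO
After move 2 (F'): F=RGRG U=WWBR R=YBYR D=GOYY L=GWOW
After move 3 (U): U=BWRW F=YBRG R=OOYR B=GWBB L=RGOW
After move 4 (R'): R=OROY U=BBRG F=YWRW D=GBYG B=YWOB
After move 5 (U'): U=BGBR F=RGRW R=YWOY B=OROB L=YWOW
After move 6 (R): R=OYYW U=BGBW F=RBRG D=GOYO B=RRGB
After move 7 (F'): F=BGRR U=BGOY R=OYGW D=WWYO L=YWOB
Query: L face = YWOB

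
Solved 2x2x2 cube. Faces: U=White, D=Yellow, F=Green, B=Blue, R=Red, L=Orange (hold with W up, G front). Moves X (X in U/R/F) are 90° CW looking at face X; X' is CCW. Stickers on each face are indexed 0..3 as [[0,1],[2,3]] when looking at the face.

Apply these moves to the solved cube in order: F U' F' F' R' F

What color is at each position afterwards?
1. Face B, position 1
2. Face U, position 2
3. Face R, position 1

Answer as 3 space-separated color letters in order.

Answer: R G R

Derivation:
After move 1 (F): F=GGGG U=WWOO R=WRWR D=RRYY L=OYOY
After move 2 (U'): U=WOWO F=OYGG R=GGWR B=WRBB L=BBOY
After move 3 (F'): F=YGOG U=WOGW R=RGRR D=BYYY L=BOOW
After move 4 (F'): F=GGYO U=WORR R=YGBR D=OWYY L=BWOG
After move 5 (R'): R=GRYB U=WBRW F=GOYR D=OGYO B=YRWB
After move 6 (F): F=YGRO U=WBGW R=RRWB D=YGYO L=BOOG
Query 1: B[1] = R
Query 2: U[2] = G
Query 3: R[1] = R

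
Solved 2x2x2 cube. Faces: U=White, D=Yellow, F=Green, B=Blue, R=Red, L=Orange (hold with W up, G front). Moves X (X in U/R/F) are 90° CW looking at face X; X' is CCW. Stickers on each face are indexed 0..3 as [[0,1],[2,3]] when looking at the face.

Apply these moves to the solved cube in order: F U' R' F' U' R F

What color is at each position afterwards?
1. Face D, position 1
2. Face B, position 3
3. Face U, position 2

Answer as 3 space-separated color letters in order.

Answer: R B W

Derivation:
After move 1 (F): F=GGGG U=WWOO R=WRWR D=RRYY L=OYOY
After move 2 (U'): U=WOWO F=OYGG R=GGWR B=WRBB L=BBOY
After move 3 (R'): R=GRGW U=WBWW F=OOGO D=RYYG B=YRRB
After move 4 (F'): F=OOOG U=WBGG R=YRRW D=BYYG L=BWOW
After move 5 (U'): U=BGWG F=BWOG R=OORW B=YRRB L=YROW
After move 6 (R): R=ROWO U=BWWG F=BYOG D=BRYY B=GRGB
After move 7 (F): F=OBGY U=BWWR R=WOGO D=WRYY L=YBOR
Query 1: D[1] = R
Query 2: B[3] = B
Query 3: U[2] = W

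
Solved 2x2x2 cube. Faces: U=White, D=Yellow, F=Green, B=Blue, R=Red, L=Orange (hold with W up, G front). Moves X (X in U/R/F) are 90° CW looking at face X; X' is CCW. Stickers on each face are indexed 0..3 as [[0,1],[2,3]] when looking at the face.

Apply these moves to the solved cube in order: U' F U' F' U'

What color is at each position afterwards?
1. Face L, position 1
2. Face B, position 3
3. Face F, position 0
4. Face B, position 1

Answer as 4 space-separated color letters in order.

After move 1 (U'): U=WWWW F=OOGG R=GGRR B=RRBB L=BBOO
After move 2 (F): F=GOGO U=WWOB R=WGWR D=RGYY L=BYOY
After move 3 (U'): U=WBWO F=BYGO R=GOWR B=WGBB L=RROY
After move 4 (F'): F=YOBG U=WBGW R=GORR D=RYYY L=ROOW
After move 5 (U'): U=BWWG F=ROBG R=YORR B=GOBB L=WGOW
Query 1: L[1] = G
Query 2: B[3] = B
Query 3: F[0] = R
Query 4: B[1] = O

Answer: G B R O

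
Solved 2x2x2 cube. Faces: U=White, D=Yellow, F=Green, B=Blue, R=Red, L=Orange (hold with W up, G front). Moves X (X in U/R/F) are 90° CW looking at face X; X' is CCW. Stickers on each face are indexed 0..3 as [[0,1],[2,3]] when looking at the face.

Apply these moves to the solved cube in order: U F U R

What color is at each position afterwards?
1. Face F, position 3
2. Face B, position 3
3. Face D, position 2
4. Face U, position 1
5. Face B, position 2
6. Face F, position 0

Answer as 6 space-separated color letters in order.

After move 1 (U): U=WWWW F=RRGG R=BBRR B=OOBB L=GGOO
After move 2 (F): F=GRGR U=WWOG R=WBWR D=RBYY L=GYOY
After move 3 (U): U=OWGW F=WBGR R=OOWR B=GYBB L=GROY
After move 4 (R): R=WORO U=OBGR F=WBGY D=RBYG B=WYWB
Query 1: F[3] = Y
Query 2: B[3] = B
Query 3: D[2] = Y
Query 4: U[1] = B
Query 5: B[2] = W
Query 6: F[0] = W

Answer: Y B Y B W W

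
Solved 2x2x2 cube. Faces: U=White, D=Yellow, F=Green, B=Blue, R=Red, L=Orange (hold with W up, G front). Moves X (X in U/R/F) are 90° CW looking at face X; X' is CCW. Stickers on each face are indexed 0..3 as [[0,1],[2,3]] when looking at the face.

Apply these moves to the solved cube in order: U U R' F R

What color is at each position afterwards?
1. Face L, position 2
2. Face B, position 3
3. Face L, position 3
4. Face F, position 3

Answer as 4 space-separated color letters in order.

Answer: O B B G

Derivation:
After move 1 (U): U=WWWW F=RRGG R=BBRR B=OOBB L=GGOO
After move 2 (U): U=WWWW F=BBGG R=OORR B=GGBB L=RROO
After move 3 (R'): R=OROR U=WBWG F=BWGW D=YBYG B=YGYB
After move 4 (F): F=GBWW U=WBOR R=WRGR D=OOYG L=RYOB
After move 5 (R): R=GWRR U=WBOW F=GOWG D=OYYY B=RGBB
Query 1: L[2] = O
Query 2: B[3] = B
Query 3: L[3] = B
Query 4: F[3] = G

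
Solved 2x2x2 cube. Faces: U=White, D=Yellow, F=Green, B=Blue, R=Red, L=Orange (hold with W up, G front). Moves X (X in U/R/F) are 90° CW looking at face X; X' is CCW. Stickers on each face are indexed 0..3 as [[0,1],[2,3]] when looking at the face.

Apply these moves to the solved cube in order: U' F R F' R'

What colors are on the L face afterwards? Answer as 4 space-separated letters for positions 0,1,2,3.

After move 1 (U'): U=WWWW F=OOGG R=GGRR B=RRBB L=BBOO
After move 2 (F): F=GOGO U=WWOB R=WGWR D=RGYY L=BYOY
After move 3 (R): R=WWRG U=WOOO F=GGGY D=RBYR B=BRWB
After move 4 (F'): F=GYGG U=WOWR R=BWRG D=YYYR L=BOOO
After move 5 (R'): R=WGBR U=WWWB F=GOGR D=YYYG B=RRYB
Query: L face = BOOO

Answer: B O O O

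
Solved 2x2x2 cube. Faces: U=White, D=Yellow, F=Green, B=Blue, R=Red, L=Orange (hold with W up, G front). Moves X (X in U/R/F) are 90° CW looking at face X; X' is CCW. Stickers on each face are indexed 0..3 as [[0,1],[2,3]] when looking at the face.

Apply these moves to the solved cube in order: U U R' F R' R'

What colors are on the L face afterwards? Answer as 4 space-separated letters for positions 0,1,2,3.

After move 1 (U): U=WWWW F=RRGG R=BBRR B=OOBB L=GGOO
After move 2 (U): U=WWWW F=BBGG R=OORR B=GGBB L=RROO
After move 3 (R'): R=OROR U=WBWG F=BWGW D=YBYG B=YGYB
After move 4 (F): F=GBWW U=WBOR R=WRGR D=OOYG L=RYOB
After move 5 (R'): R=RRWG U=WYOY F=GBWR D=OBYW B=GGOB
After move 6 (R'): R=RGRW U=WOOG F=GYWY D=OBYR B=WGBB
Query: L face = RYOB

Answer: R Y O B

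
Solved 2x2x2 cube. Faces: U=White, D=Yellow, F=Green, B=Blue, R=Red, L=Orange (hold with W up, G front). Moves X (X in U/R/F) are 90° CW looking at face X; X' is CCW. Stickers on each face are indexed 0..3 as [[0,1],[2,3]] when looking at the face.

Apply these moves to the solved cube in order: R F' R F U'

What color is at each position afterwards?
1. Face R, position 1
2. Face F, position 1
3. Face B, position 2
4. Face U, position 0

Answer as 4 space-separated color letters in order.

After move 1 (R): R=RRRR U=WGWG F=GYGY D=YBYB B=WBWB
After move 2 (F'): F=YYGG U=WGRR R=BRYR D=OOYB L=OGOW
After move 3 (R): R=YBRR U=WYRG F=YOGB D=OWYW B=RBGB
After move 4 (F): F=GYBO U=WYWG R=RBGR D=RYYW L=OOOW
After move 5 (U'): U=YGWW F=OOBO R=GYGR B=RBGB L=RBOW
Query 1: R[1] = Y
Query 2: F[1] = O
Query 3: B[2] = G
Query 4: U[0] = Y

Answer: Y O G Y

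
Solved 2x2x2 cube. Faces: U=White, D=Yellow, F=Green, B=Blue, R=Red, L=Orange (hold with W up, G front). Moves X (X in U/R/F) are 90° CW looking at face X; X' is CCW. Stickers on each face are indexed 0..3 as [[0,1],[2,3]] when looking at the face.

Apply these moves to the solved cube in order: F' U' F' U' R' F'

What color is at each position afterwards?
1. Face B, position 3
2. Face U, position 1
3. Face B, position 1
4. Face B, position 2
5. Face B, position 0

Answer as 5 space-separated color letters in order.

After move 1 (F'): F=GGGG U=WWRR R=YRYR D=OOYY L=OWOW
After move 2 (U'): U=WRWR F=OWGG R=GGYR B=YRBB L=BBOW
After move 3 (F'): F=WGOG U=WRGY R=OGOR D=BWYY L=BROW
After move 4 (U'): U=RYWG F=BROG R=WGOR B=OGBB L=YROW
After move 5 (R'): R=GRWO U=RBWO F=BYOG D=BRYG B=YGWB
After move 6 (F'): F=YGBO U=RBGW R=RRBO D=RWYG L=YOOW
Query 1: B[3] = B
Query 2: U[1] = B
Query 3: B[1] = G
Query 4: B[2] = W
Query 5: B[0] = Y

Answer: B B G W Y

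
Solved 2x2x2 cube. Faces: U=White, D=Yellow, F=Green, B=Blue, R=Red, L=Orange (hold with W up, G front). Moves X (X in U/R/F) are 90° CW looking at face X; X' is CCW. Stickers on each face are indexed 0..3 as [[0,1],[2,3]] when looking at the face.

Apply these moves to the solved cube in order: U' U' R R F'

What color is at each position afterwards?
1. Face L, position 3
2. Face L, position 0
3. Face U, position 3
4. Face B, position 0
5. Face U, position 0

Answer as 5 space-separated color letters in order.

After move 1 (U'): U=WWWW F=OOGG R=GGRR B=RRBB L=BBOO
After move 2 (U'): U=WWWW F=BBGG R=OORR B=GGBB L=RROO
After move 3 (R): R=RORO U=WBWG F=BYGY D=YBYG B=WGWB
After move 4 (R): R=RROO U=WYWY F=BBGG D=YWYW B=GGBB
After move 5 (F'): F=BGBG U=WYRO R=WRYO D=ROYW L=RYOW
Query 1: L[3] = W
Query 2: L[0] = R
Query 3: U[3] = O
Query 4: B[0] = G
Query 5: U[0] = W

Answer: W R O G W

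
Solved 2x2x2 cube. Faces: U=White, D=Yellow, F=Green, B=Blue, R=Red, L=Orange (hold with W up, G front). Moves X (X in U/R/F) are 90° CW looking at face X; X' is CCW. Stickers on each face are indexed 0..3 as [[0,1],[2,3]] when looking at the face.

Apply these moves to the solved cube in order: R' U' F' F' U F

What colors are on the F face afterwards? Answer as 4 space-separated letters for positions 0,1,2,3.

After move 1 (R'): R=RRRR U=WBWB F=GWGW D=YGYG B=YBYB
After move 2 (U'): U=BBWW F=OOGW R=GWRR B=RRYB L=YBOO
After move 3 (F'): F=OWOG U=BBGR R=GWYR D=BOYG L=YWOW
After move 4 (F'): F=WGOO U=BBGY R=OWBR D=WWYG L=YROG
After move 5 (U): U=GBYB F=OWOO R=RRBR B=YRYB L=WGOG
After move 6 (F): F=OOOW U=GBGG R=YRBR D=BRYG L=WWOW
Query: F face = OOOW

Answer: O O O W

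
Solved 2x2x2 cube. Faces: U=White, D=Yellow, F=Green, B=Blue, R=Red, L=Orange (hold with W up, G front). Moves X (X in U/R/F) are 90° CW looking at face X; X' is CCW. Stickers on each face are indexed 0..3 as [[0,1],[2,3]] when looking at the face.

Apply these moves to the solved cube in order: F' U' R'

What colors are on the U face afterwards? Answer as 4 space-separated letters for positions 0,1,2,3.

After move 1 (F'): F=GGGG U=WWRR R=YRYR D=OOYY L=OWOW
After move 2 (U'): U=WRWR F=OWGG R=GGYR B=YRBB L=BBOW
After move 3 (R'): R=GRGY U=WBWY F=ORGR D=OWYG B=YROB
Query: U face = WBWY

Answer: W B W Y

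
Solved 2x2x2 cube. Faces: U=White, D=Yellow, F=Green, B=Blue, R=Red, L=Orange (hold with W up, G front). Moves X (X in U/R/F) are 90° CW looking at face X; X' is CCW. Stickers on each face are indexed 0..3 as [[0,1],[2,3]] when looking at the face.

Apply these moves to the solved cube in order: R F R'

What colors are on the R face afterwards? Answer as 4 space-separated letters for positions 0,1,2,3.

Answer: R R W G

Derivation:
After move 1 (R): R=RRRR U=WGWG F=GYGY D=YBYB B=WBWB
After move 2 (F): F=GGYY U=WGOO R=WRGR D=RRYB L=OYOB
After move 3 (R'): R=RRWG U=WWOW F=GGYO D=RGYY B=BBRB
Query: R face = RRWG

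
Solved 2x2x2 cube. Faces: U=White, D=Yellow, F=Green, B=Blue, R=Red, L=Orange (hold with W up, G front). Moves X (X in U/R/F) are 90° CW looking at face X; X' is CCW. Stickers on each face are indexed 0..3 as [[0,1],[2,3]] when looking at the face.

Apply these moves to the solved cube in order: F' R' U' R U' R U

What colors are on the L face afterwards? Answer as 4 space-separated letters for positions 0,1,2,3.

After move 1 (F'): F=GGGG U=WWRR R=YRYR D=OOYY L=OWOW
After move 2 (R'): R=RRYY U=WBRB F=GWGR D=OGYG B=YBOB
After move 3 (U'): U=BBWR F=OWGR R=GWYY B=RROB L=YBOW
After move 4 (R): R=YGYW U=BWWR F=OGGG D=OOYR B=RRBB
After move 5 (U'): U=WRBW F=YBGG R=OGYW B=YGBB L=RROW
After move 6 (R): R=YOWG U=WBBG F=YOGR D=OBYY B=WGRB
After move 7 (U): U=BWGB F=YOGR R=WGWG B=RRRB L=YOOW
Query: L face = YOOW

Answer: Y O O W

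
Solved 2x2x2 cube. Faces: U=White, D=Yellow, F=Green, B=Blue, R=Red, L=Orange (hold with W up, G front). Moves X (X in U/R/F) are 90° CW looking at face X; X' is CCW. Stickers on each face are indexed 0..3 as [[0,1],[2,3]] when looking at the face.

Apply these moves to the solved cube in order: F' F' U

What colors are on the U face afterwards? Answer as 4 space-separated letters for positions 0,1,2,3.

After move 1 (F'): F=GGGG U=WWRR R=YRYR D=OOYY L=OWOW
After move 2 (F'): F=GGGG U=WWYY R=OROR D=WWYY L=OROR
After move 3 (U): U=YWYW F=ORGG R=BBOR B=ORBB L=GGOR
Query: U face = YWYW

Answer: Y W Y W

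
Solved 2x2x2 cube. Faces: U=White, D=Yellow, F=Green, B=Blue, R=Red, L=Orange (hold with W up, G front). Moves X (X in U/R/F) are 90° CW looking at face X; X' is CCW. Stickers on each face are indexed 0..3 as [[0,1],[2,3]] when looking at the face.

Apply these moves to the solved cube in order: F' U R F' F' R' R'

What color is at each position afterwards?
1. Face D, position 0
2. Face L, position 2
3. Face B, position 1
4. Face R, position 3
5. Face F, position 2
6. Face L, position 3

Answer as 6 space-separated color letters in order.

Answer: G O W W O Y

Derivation:
After move 1 (F'): F=GGGG U=WWRR R=YRYR D=OOYY L=OWOW
After move 2 (U): U=RWRW F=YRGG R=BBYR B=OWBB L=GGOW
After move 3 (R): R=YBRB U=RRRG F=YOGY D=OBYO B=WWWB
After move 4 (F'): F=OYYG U=RRYR R=BBOB D=GWYO L=GGOR
After move 5 (F'): F=YGOY U=RRBO R=WBGB D=GRYO L=GROY
After move 6 (R'): R=BBWG U=RWBW F=YROO D=GGYY B=OWRB
After move 7 (R'): R=BGBW U=RRBO F=YWOW D=GRYO B=YWGB
Query 1: D[0] = G
Query 2: L[2] = O
Query 3: B[1] = W
Query 4: R[3] = W
Query 5: F[2] = O
Query 6: L[3] = Y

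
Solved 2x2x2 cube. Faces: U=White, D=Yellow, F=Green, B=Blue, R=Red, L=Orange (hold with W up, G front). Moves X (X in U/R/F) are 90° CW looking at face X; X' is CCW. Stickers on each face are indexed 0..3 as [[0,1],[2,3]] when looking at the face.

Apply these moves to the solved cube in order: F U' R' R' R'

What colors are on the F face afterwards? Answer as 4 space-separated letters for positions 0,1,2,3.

Answer: O R G Y

Derivation:
After move 1 (F): F=GGGG U=WWOO R=WRWR D=RRYY L=OYOY
After move 2 (U'): U=WOWO F=OYGG R=GGWR B=WRBB L=BBOY
After move 3 (R'): R=GRGW U=WBWW F=OOGO D=RYYG B=YRRB
After move 4 (R'): R=RWGG U=WRWY F=OBGW D=ROYO B=GRYB
After move 5 (R'): R=WGRG U=WYWG F=ORGY D=RBYW B=OROB
Query: F face = ORGY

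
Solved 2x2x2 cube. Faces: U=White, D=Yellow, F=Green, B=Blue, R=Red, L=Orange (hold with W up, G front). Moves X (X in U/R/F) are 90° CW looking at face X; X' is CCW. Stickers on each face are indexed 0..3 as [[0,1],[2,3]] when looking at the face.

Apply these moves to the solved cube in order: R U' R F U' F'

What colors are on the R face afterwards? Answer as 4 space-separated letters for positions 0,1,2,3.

After move 1 (R): R=RRRR U=WGWG F=GYGY D=YBYB B=WBWB
After move 2 (U'): U=GGWW F=OOGY R=GYRR B=RRWB L=WBOO
After move 3 (R): R=RGRY U=GOWY F=OBGB D=YWYR B=WRGB
After move 4 (F): F=GOBB U=GOOB R=WGYY D=RRYR L=WYOW
After move 5 (U'): U=OBGO F=WYBB R=GOYY B=WGGB L=WROW
After move 6 (F'): F=YBWB U=OBGY R=RORY D=RWYR L=WOOG
Query: R face = RORY

Answer: R O R Y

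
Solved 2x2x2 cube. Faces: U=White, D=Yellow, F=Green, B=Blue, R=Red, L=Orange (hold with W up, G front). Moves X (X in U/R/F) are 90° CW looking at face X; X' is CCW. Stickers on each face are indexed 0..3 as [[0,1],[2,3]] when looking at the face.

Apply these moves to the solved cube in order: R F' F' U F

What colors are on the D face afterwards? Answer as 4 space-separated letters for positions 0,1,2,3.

After move 1 (R): R=RRRR U=WGWG F=GYGY D=YBYB B=WBWB
After move 2 (F'): F=YYGG U=WGRR R=BRYR D=OOYB L=OGOW
After move 3 (F'): F=YGYG U=WGBY R=OROR D=GWYB L=OROR
After move 4 (U): U=BWYG F=ORYG R=WBOR B=ORWB L=YGOR
After move 5 (F): F=YOGR U=BWRG R=YBGR D=OWYB L=YGOW
Query: D face = OWYB

Answer: O W Y B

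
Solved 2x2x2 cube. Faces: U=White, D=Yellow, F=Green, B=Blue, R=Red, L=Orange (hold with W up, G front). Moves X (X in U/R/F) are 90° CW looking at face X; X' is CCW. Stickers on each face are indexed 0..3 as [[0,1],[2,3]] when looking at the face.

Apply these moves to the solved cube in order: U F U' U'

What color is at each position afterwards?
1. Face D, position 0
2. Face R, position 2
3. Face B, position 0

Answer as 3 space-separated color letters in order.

After move 1 (U): U=WWWW F=RRGG R=BBRR B=OOBB L=GGOO
After move 2 (F): F=GRGR U=WWOG R=WBWR D=RBYY L=GYOY
After move 3 (U'): U=WGWO F=GYGR R=GRWR B=WBBB L=OOOY
After move 4 (U'): U=GOWW F=OOGR R=GYWR B=GRBB L=WBOY
Query 1: D[0] = R
Query 2: R[2] = W
Query 3: B[0] = G

Answer: R W G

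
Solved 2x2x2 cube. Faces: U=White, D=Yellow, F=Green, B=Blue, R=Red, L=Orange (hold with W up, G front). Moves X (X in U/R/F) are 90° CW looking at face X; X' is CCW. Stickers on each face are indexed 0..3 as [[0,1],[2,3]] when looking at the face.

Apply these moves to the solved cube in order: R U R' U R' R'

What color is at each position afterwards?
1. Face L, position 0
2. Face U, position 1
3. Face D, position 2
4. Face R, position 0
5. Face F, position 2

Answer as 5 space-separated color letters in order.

After move 1 (R): R=RRRR U=WGWG F=GYGY D=YBYB B=WBWB
After move 2 (U): U=WWGG F=RRGY R=WBRR B=OOWB L=GYOO
After move 3 (R'): R=BRWR U=WWGO F=RWGG D=YRYY B=BOBB
After move 4 (U): U=GWOW F=BRGG R=BOWR B=GYBB L=RWOO
After move 5 (R'): R=ORBW U=GBOG F=BWGW D=YRYG B=YYRB
After move 6 (R'): R=RWOB U=GROY F=BBGG D=YWYW B=GYRB
Query 1: L[0] = R
Query 2: U[1] = R
Query 3: D[2] = Y
Query 4: R[0] = R
Query 5: F[2] = G

Answer: R R Y R G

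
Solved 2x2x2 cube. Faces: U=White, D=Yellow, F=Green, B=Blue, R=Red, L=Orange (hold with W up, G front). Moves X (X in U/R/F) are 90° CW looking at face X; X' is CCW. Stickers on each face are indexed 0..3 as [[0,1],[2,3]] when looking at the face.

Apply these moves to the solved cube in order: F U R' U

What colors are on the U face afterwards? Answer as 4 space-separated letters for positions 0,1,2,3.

After move 1 (F): F=GGGG U=WWOO R=WRWR D=RRYY L=OYOY
After move 2 (U): U=OWOW F=WRGG R=BBWR B=OYBB L=GGOY
After move 3 (R'): R=BRBW U=OBOO F=WWGW D=RRYG B=YYRB
After move 4 (U): U=OOOB F=BRGW R=YYBW B=GGRB L=WWOY
Query: U face = OOOB

Answer: O O O B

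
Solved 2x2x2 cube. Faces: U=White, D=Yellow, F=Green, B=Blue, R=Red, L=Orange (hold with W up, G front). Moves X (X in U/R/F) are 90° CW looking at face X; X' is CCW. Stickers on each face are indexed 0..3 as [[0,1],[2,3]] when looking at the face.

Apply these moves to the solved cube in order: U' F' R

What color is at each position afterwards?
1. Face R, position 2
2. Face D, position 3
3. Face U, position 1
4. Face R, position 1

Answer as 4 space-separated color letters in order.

After move 1 (U'): U=WWWW F=OOGG R=GGRR B=RRBB L=BBOO
After move 2 (F'): F=OGOG U=WWGR R=YGYR D=BOYY L=BWOW
After move 3 (R): R=YYRG U=WGGG F=OOOY D=BBYR B=RRWB
Query 1: R[2] = R
Query 2: D[3] = R
Query 3: U[1] = G
Query 4: R[1] = Y

Answer: R R G Y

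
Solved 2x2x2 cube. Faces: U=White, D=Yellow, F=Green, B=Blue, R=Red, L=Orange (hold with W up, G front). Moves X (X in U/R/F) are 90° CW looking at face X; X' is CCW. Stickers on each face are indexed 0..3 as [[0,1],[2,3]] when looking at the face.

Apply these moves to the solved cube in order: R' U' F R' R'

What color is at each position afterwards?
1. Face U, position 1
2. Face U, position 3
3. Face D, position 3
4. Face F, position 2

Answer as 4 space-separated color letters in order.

After move 1 (R'): R=RRRR U=WBWB F=GWGW D=YGYG B=YBYB
After move 2 (U'): U=BBWW F=OOGW R=GWRR B=RRYB L=YBOO
After move 3 (F): F=GOWO U=BBOB R=WWWR D=RGYG L=YYOG
After move 4 (R'): R=WRWW U=BYOR F=GBWB D=ROYO B=GRGB
After move 5 (R'): R=RWWW U=BGOG F=GYWR D=RBYB B=OROB
Query 1: U[1] = G
Query 2: U[3] = G
Query 3: D[3] = B
Query 4: F[2] = W

Answer: G G B W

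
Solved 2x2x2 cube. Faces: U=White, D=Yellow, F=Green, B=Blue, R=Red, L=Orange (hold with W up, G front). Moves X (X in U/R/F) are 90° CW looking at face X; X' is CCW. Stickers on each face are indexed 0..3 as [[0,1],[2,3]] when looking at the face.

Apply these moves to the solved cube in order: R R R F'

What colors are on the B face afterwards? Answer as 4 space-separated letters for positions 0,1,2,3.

Answer: Y B Y B

Derivation:
After move 1 (R): R=RRRR U=WGWG F=GYGY D=YBYB B=WBWB
After move 2 (R): R=RRRR U=WYWY F=GBGB D=YWYW B=GBGB
After move 3 (R): R=RRRR U=WBWB F=GWGW D=YGYG B=YBYB
After move 4 (F'): F=WWGG U=WBRR R=GRYR D=OOYG L=OBOW
Query: B face = YBYB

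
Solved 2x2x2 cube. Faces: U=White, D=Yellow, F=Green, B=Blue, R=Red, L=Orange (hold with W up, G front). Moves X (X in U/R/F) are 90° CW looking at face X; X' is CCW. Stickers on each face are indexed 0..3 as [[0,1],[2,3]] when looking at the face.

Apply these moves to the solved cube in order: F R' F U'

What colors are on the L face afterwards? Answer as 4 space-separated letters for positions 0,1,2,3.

After move 1 (F): F=GGGG U=WWOO R=WRWR D=RRYY L=OYOY
After move 2 (R'): R=RRWW U=WBOB F=GWGO D=RGYG B=YBRB
After move 3 (F): F=GGOW U=WBYY R=ORBW D=WRYG L=OROG
After move 4 (U'): U=BYWY F=OROW R=GGBW B=ORRB L=YBOG
Query: L face = YBOG

Answer: Y B O G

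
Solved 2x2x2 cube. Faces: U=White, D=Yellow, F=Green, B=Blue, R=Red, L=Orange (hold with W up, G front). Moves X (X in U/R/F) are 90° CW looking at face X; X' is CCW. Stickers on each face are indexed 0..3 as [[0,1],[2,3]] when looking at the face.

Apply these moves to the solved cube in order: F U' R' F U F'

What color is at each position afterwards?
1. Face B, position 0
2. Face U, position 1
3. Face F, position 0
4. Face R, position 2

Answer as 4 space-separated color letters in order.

After move 1 (F): F=GGGG U=WWOO R=WRWR D=RRYY L=OYOY
After move 2 (U'): U=WOWO F=OYGG R=GGWR B=WRBB L=BBOY
After move 3 (R'): R=GRGW U=WBWW F=OOGO D=RYYG B=YRRB
After move 4 (F): F=GOOO U=WBYB R=WRWW D=GGYG L=BROY
After move 5 (U): U=YWBB F=WROO R=YRWW B=BRRB L=GOOY
After move 6 (F'): F=ROWO U=YWYW R=GRGW D=OYYG L=GBOB
Query 1: B[0] = B
Query 2: U[1] = W
Query 3: F[0] = R
Query 4: R[2] = G

Answer: B W R G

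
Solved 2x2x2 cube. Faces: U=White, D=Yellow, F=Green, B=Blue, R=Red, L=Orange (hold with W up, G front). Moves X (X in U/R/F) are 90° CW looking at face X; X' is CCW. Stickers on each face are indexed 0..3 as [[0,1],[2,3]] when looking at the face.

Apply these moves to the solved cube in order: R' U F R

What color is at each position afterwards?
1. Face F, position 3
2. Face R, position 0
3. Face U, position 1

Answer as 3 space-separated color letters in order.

Answer: G B R

Derivation:
After move 1 (R'): R=RRRR U=WBWB F=GWGW D=YGYG B=YBYB
After move 2 (U): U=WWBB F=RRGW R=YBRR B=OOYB L=GWOO
After move 3 (F): F=GRWR U=WWOW R=BBBR D=RYYG L=GYOG
After move 4 (R): R=BBRB U=WROR F=GYWG D=RYYO B=WOWB
Query 1: F[3] = G
Query 2: R[0] = B
Query 3: U[1] = R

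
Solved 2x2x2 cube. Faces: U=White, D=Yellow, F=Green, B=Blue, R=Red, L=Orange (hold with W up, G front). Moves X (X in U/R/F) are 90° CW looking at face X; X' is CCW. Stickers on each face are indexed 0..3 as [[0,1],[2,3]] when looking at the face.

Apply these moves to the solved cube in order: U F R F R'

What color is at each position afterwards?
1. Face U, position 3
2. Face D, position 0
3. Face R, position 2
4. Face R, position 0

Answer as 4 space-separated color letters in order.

After move 1 (U): U=WWWW F=RRGG R=BBRR B=OOBB L=GGOO
After move 2 (F): F=GRGR U=WWOG R=WBWR D=RBYY L=GYOY
After move 3 (R): R=WWRB U=WROR F=GBGY D=RBYO B=GOWB
After move 4 (F): F=GGYB U=WRYY R=OWRB D=RWYO L=GROB
After move 5 (R'): R=WBOR U=WWYG F=GRYY D=RGYB B=OOWB
Query 1: U[3] = G
Query 2: D[0] = R
Query 3: R[2] = O
Query 4: R[0] = W

Answer: G R O W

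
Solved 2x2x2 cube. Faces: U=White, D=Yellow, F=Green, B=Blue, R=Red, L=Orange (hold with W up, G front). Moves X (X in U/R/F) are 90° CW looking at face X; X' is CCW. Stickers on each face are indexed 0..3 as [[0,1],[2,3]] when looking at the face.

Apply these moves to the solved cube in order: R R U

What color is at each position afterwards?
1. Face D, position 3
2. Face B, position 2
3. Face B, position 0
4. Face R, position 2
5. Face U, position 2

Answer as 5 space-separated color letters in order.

Answer: W G O R Y

Derivation:
After move 1 (R): R=RRRR U=WGWG F=GYGY D=YBYB B=WBWB
After move 2 (R): R=RRRR U=WYWY F=GBGB D=YWYW B=GBGB
After move 3 (U): U=WWYY F=RRGB R=GBRR B=OOGB L=GBOO
Query 1: D[3] = W
Query 2: B[2] = G
Query 3: B[0] = O
Query 4: R[2] = R
Query 5: U[2] = Y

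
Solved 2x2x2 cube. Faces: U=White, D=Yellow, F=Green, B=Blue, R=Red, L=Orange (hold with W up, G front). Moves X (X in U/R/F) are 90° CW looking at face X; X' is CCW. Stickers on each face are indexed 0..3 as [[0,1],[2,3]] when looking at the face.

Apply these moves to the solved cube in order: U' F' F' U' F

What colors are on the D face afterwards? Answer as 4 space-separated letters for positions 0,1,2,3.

After move 1 (U'): U=WWWW F=OOGG R=GGRR B=RRBB L=BBOO
After move 2 (F'): F=OGOG U=WWGR R=YGYR D=BOYY L=BWOW
After move 3 (F'): F=GGOO U=WWYY R=OGBR D=WWYY L=BROG
After move 4 (U'): U=WYWY F=BROO R=GGBR B=OGBB L=RROG
After move 5 (F): F=OBOR U=WYGR R=WGYR D=BGYY L=RWOW
Query: D face = BGYY

Answer: B G Y Y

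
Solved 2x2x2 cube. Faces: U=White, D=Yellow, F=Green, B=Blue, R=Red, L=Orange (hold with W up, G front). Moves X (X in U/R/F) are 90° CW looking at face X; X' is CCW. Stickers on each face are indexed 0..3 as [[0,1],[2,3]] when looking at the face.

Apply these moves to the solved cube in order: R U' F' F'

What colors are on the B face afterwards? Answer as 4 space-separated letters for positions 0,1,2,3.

Answer: R R W B

Derivation:
After move 1 (R): R=RRRR U=WGWG F=GYGY D=YBYB B=WBWB
After move 2 (U'): U=GGWW F=OOGY R=GYRR B=RRWB L=WBOO
After move 3 (F'): F=OYOG U=GGGR R=BYYR D=BOYB L=WWOW
After move 4 (F'): F=YGOO U=GGBY R=OYBR D=WWYB L=WROG
Query: B face = RRWB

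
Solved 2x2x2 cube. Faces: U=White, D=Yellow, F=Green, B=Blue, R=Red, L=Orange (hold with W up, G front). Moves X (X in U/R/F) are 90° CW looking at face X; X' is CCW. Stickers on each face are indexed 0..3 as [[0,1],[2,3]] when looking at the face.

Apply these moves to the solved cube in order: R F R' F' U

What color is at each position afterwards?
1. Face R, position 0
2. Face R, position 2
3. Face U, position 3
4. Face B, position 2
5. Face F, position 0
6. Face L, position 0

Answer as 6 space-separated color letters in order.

Answer: B R W R G G

Derivation:
After move 1 (R): R=RRRR U=WGWG F=GYGY D=YBYB B=WBWB
After move 2 (F): F=GGYY U=WGOO R=WRGR D=RRYB L=OYOB
After move 3 (R'): R=RRWG U=WWOW F=GGYO D=RGYY B=BBRB
After move 4 (F'): F=GOGY U=WWRW R=GRRG D=YBYY L=OWOO
After move 5 (U): U=RWWW F=GRGY R=BBRG B=OWRB L=GOOO
Query 1: R[0] = B
Query 2: R[2] = R
Query 3: U[3] = W
Query 4: B[2] = R
Query 5: F[0] = G
Query 6: L[0] = G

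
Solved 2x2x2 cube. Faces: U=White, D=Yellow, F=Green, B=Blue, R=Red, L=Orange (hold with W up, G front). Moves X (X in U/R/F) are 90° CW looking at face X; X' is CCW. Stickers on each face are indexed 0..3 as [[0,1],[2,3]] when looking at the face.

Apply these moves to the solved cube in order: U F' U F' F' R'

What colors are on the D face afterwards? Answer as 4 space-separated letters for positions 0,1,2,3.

After move 1 (U): U=WWWW F=RRGG R=BBRR B=OOBB L=GGOO
After move 2 (F'): F=RGRG U=WWBR R=YBYR D=GOYY L=GWOW
After move 3 (U): U=BWRW F=YBRG R=OOYR B=GWBB L=RGOW
After move 4 (F'): F=BGYR U=BWOY R=OOGR D=GWYY L=RWOR
After move 5 (F'): F=GRBY U=BWOG R=WOGR D=WRYY L=RYOO
After move 6 (R'): R=ORWG U=BBOG F=GWBG D=WRYY B=YWRB
Query: D face = WRYY

Answer: W R Y Y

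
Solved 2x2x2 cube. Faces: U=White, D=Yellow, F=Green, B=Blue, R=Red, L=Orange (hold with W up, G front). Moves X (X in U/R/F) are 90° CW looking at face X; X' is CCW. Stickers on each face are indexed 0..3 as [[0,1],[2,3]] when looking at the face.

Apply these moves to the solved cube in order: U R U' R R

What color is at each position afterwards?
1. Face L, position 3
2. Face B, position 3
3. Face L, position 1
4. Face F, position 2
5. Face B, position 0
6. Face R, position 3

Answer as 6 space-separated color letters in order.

Answer: O B O G Y R

Derivation:
After move 1 (U): U=WWWW F=RRGG R=BBRR B=OOBB L=GGOO
After move 2 (R): R=RBRB U=WRWG F=RYGY D=YBYO B=WOWB
After move 3 (U'): U=RGWW F=GGGY R=RYRB B=RBWB L=WOOO
After move 4 (R): R=RRBY U=RGWY F=GBGO D=YWYR B=WBGB
After move 5 (R): R=BRYR U=RBWO F=GWGR D=YGYW B=YBGB
Query 1: L[3] = O
Query 2: B[3] = B
Query 3: L[1] = O
Query 4: F[2] = G
Query 5: B[0] = Y
Query 6: R[3] = R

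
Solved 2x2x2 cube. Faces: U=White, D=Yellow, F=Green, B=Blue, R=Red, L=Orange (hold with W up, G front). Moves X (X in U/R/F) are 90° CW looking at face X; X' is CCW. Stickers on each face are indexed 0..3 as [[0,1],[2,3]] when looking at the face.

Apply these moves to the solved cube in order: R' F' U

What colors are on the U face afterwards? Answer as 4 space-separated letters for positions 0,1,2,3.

After move 1 (R'): R=RRRR U=WBWB F=GWGW D=YGYG B=YBYB
After move 2 (F'): F=WWGG U=WBRR R=GRYR D=OOYG L=OBOW
After move 3 (U): U=RWRB F=GRGG R=YBYR B=OBYB L=WWOW
Query: U face = RWRB

Answer: R W R B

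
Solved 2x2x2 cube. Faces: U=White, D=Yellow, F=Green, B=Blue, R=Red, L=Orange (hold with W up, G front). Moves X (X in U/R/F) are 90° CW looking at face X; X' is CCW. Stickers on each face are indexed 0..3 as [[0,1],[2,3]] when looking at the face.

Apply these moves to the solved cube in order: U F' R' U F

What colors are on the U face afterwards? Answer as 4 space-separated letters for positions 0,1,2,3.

After move 1 (U): U=WWWW F=RRGG R=BBRR B=OOBB L=GGOO
After move 2 (F'): F=RGRG U=WWBR R=YBYR D=GOYY L=GWOW
After move 3 (R'): R=BRYY U=WBBO F=RWRR D=GGYG B=YOOB
After move 4 (U): U=BWOB F=BRRR R=YOYY B=GWOB L=RWOW
After move 5 (F): F=RBRR U=BWWW R=OOBY D=YYYG L=RGOG
Query: U face = BWWW

Answer: B W W W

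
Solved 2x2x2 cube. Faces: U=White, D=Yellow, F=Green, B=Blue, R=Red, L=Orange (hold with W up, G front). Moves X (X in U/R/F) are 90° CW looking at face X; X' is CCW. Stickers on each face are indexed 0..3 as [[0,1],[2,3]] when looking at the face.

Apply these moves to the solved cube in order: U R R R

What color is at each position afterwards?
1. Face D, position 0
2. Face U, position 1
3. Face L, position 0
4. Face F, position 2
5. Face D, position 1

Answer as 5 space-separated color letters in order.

Answer: Y B G G R

Derivation:
After move 1 (U): U=WWWW F=RRGG R=BBRR B=OOBB L=GGOO
After move 2 (R): R=RBRB U=WRWG F=RYGY D=YBYO B=WOWB
After move 3 (R): R=RRBB U=WYWY F=RBGO D=YWYW B=GORB
After move 4 (R): R=BRBR U=WBWO F=RWGW D=YRYG B=YOYB
Query 1: D[0] = Y
Query 2: U[1] = B
Query 3: L[0] = G
Query 4: F[2] = G
Query 5: D[1] = R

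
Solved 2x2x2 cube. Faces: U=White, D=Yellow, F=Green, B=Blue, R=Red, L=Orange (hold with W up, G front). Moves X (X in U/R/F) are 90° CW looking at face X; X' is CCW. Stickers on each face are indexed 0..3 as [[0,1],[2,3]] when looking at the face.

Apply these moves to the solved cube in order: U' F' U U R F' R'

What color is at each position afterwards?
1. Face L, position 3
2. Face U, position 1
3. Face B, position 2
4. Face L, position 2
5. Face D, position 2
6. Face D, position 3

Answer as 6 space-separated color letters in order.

After move 1 (U'): U=WWWW F=OOGG R=GGRR B=RRBB L=BBOO
After move 2 (F'): F=OGOG U=WWGR R=YGYR D=BOYY L=BWOW
After move 3 (U): U=GWRW F=YGOG R=RRYR B=BWBB L=OGOW
After move 4 (U): U=RGWW F=RROG R=BWYR B=OGBB L=YGOW
After move 5 (R): R=YBRW U=RRWG F=ROOY D=BBYO B=WGGB
After move 6 (F'): F=OYRO U=RRYR R=BBBW D=GWYO L=YGOW
After move 7 (R'): R=BWBB U=RGYW F=ORRR D=GYYO B=OGWB
Query 1: L[3] = W
Query 2: U[1] = G
Query 3: B[2] = W
Query 4: L[2] = O
Query 5: D[2] = Y
Query 6: D[3] = O

Answer: W G W O Y O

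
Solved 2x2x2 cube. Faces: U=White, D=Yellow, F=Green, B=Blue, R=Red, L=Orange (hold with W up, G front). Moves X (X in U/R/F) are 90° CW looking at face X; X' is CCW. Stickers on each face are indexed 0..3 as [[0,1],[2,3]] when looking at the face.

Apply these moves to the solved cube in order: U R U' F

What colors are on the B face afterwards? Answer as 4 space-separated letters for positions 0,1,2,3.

After move 1 (U): U=WWWW F=RRGG R=BBRR B=OOBB L=GGOO
After move 2 (R): R=RBRB U=WRWG F=RYGY D=YBYO B=WOWB
After move 3 (U'): U=RGWW F=GGGY R=RYRB B=RBWB L=WOOO
After move 4 (F): F=GGYG U=RGOO R=WYWB D=RRYO L=WYOB
Query: B face = RBWB

Answer: R B W B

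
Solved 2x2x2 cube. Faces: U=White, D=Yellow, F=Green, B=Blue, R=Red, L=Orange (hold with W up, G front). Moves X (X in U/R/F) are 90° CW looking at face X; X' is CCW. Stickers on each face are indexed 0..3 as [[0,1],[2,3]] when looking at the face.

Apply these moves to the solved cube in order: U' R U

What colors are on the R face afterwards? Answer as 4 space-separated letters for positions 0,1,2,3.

Answer: W R R G

Derivation:
After move 1 (U'): U=WWWW F=OOGG R=GGRR B=RRBB L=BBOO
After move 2 (R): R=RGRG U=WOWG F=OYGY D=YBYR B=WRWB
After move 3 (U): U=WWGO F=RGGY R=WRRG B=BBWB L=OYOO
Query: R face = WRRG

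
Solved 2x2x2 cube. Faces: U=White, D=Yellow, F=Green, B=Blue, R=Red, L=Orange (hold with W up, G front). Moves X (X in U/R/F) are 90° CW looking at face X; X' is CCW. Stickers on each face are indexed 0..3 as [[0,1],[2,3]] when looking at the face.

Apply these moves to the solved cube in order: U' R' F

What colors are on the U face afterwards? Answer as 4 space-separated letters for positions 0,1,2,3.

After move 1 (U'): U=WWWW F=OOGG R=GGRR B=RRBB L=BBOO
After move 2 (R'): R=GRGR U=WBWR F=OWGW D=YOYG B=YRYB
After move 3 (F): F=GOWW U=WBOB R=WRRR D=GGYG L=BYOO
Query: U face = WBOB

Answer: W B O B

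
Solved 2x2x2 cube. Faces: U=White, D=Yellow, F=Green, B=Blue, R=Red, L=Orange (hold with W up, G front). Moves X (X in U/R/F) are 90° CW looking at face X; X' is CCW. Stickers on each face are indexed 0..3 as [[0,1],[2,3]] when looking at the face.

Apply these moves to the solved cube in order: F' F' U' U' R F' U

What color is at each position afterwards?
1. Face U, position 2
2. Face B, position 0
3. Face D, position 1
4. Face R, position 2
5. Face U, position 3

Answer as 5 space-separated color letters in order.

After move 1 (F'): F=GGGG U=WWRR R=YRYR D=OOYY L=OWOW
After move 2 (F'): F=GGGG U=WWYY R=OROR D=WWYY L=OROR
After move 3 (U'): U=WYWY F=ORGG R=GGOR B=ORBB L=BBOR
After move 4 (U'): U=YYWW F=BBGG R=OROR B=GGBB L=OROR
After move 5 (R): R=OORR U=YBWG F=BWGY D=WBYG B=WGYB
After move 6 (F'): F=WYBG U=YBOR R=BOWR D=RRYG L=OGOW
After move 7 (U): U=OYRB F=BOBG R=WGWR B=OGYB L=WYOW
Query 1: U[2] = R
Query 2: B[0] = O
Query 3: D[1] = R
Query 4: R[2] = W
Query 5: U[3] = B

Answer: R O R W B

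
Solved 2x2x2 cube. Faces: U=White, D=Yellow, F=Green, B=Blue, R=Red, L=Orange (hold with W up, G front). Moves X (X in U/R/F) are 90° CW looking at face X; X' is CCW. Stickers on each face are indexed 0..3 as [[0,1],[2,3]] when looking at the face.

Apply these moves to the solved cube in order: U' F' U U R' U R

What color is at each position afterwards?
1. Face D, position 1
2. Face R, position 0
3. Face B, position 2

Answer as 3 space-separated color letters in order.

After move 1 (U'): U=WWWW F=OOGG R=GGRR B=RRBB L=BBOO
After move 2 (F'): F=OGOG U=WWGR R=YGYR D=BOYY L=BWOW
After move 3 (U): U=GWRW F=YGOG R=RRYR B=BWBB L=OGOW
After move 4 (U): U=RGWW F=RROG R=BWYR B=OGBB L=YGOW
After move 5 (R'): R=WRBY U=RBWO F=RGOW D=BRYG B=YGOB
After move 6 (U): U=WROB F=WROW R=YGBY B=YGOB L=RGOW
After move 7 (R): R=BYYG U=WROW F=WROG D=BOYY B=BGRB
Query 1: D[1] = O
Query 2: R[0] = B
Query 3: B[2] = R

Answer: O B R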